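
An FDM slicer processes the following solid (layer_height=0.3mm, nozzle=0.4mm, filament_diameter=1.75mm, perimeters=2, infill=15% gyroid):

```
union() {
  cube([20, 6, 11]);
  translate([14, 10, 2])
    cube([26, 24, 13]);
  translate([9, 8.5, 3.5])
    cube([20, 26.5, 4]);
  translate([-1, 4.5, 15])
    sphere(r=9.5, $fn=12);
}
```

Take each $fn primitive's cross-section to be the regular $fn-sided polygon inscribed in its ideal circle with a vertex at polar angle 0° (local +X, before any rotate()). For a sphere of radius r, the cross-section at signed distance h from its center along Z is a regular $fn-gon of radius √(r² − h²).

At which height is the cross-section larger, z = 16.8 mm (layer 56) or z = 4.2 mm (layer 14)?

layer 14 (z = 4.2 mm)

Layer 56 (z = 16.8): the cube is not intersected at this z (z outside [0, 11]); the cube at (14, 10) does not reach this height (z outside [2, 15]); the cube at (9, 8.5) is not intersected at this z (z outside [3.5, 7.5]); the r=9.5 sphere at (-1, 4.5) contributes a regular 12-gon of circumradius √(9.5²−1.8²) = 9.328 (area = (12/2)·9.328²·sin(360°/12) = 261.03 mm²); Combining (union): only the r=9.5 sphere at (-1, 4.5) is present, so the union is just that shape — area = 261.03 mm². So its area = 261.03 mm². Layer 14 (z = 4.2): the 20×6 cube contributes its full rectangle (area 120.00 mm²); the cube at (14, 10) (footprint 26×24) is included at this height (area 624.00 mm²); the 20×26.5 cube at (9, 8.5) contributes its full rectangle (area 530.00 mm²); the sphere at (-1, 4.5) is not intersected at this z (|z−center|=10.800 > r=9.5); Combining (union): the regions partially overlap — summed areas 1274.00 mm² minus the doubly-counted overlap 360.00 mm² gives 914.00 mm² — area = 914.00 mm². So its area = 914.00 mm². Layer 14 is larger (914.00 vs 261.03 mm²).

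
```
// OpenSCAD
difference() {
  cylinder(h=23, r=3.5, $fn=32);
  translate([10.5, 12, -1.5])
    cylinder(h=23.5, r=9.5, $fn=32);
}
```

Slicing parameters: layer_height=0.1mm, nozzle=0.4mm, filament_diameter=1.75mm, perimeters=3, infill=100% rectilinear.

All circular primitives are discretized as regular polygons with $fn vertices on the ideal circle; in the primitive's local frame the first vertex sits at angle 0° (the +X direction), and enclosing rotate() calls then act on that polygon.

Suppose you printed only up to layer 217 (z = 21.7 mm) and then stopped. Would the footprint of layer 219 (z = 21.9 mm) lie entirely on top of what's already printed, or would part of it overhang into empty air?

Compare the two slices. At z = 21.7: the r=3.5 cylinder contributes a regular 32-gon of circumradius 3.5 (area = (32/2)·3.500²·sin(360°/32) = 38.24 mm²); the cylinder at (10.5, 12): section is a regular 32-gon, circumradius r=9.5 (area = (32/2)·9.500²·sin(360°/32) = 281.71 mm²); Subtracting the remaining from the first: starting from the r=3.5 cylinder (38.24 mm²), the r=9.5 cylinder at (10.5, 12) misses the remaining region (no effect) — area = 38.24 mm². At z = 21.9: the r=3.5 cylinder gives a regular 32-gon of circumradius 3.5 (constant along its height) (area = (32/2)·3.500²·sin(360°/32) = 38.24 mm²); the r=9.5 cylinder at (10.5, 12) contributes a regular 32-gon of circumradius 9.5 (area = (32/2)·9.500²·sin(360°/32) = 281.71 mm²); Subtracting the remaining from the first: starting from the r=3.5 cylinder (38.24 mm²), the r=9.5 cylinder at (10.5, 12) misses the remaining region (no effect) — area = 38.24 mm². Checking containment: the cross-section at z = 21.9 is a subset of the cross-section at z = 21.7.

entirely on top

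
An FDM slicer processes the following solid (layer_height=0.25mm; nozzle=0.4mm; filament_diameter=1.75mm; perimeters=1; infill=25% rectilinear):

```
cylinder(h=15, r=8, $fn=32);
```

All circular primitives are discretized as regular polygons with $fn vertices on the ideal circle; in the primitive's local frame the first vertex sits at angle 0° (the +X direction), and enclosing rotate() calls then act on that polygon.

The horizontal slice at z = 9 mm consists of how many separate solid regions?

At z = 9 mm: the r=8 cylinder gives a regular 32-gon of circumradius 8 (constant along its height). The result has 1 disconnected region.

1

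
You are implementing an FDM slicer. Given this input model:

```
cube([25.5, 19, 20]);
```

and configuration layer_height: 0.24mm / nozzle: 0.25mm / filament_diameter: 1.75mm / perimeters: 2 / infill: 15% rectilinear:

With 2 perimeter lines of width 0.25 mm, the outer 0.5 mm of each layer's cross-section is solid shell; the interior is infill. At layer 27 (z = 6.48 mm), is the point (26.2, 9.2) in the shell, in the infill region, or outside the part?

outside

At z = 6.48 mm: the 25.5×19 cube contributes its full rectangle. Overall, the cross-section is a single solid region. The nearest boundary edge runs (25.50, 0.00)→(25.50, 19.00); distance from the point to it = 0.70 mm. The point is not inside any of the regions above, so it lies outside the cross-section (0.70 mm from the nearest boundary).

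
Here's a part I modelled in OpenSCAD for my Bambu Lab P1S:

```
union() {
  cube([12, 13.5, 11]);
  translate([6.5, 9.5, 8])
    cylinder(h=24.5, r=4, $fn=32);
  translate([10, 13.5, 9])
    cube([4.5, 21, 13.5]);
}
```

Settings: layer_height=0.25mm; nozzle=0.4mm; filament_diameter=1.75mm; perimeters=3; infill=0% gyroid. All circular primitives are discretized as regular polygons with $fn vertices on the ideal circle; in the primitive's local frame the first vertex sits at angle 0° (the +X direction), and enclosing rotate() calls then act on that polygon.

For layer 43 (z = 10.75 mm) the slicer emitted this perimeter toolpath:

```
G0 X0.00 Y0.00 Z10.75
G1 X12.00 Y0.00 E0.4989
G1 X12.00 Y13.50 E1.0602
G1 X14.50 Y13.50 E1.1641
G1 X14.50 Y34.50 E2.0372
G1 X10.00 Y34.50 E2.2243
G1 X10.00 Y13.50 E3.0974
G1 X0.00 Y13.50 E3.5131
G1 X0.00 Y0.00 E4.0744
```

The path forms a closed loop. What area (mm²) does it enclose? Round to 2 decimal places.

Apply the shoelace formula to the sequence of (X, Y) vertices; enclosed area = 256.50 mm².

256.50 mm²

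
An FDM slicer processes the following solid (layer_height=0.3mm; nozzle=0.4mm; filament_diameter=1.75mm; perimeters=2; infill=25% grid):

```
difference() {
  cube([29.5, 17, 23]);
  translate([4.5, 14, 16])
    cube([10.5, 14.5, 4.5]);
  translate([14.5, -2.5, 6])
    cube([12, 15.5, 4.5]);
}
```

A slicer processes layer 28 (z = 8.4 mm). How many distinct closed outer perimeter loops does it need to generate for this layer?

1

At z = 8.4 mm: the cube (footprint 29.5×17) is included at this height; the cube at (4.5, 14) is absent (z outside [16, 20.5]); the cube at (14.5, -2.5) (footprint 12×15.5) is included at this height; Subtracting the remaining from the first: starting from the 29.5×17 cube, the 12×15.5 cube at (14.5, -2.5) partially overlaps it — only the 156.00 mm² overlap (of its 186.00 mm²) is removed, clipping the outline — 1 connected region. The result has 1 disconnected region.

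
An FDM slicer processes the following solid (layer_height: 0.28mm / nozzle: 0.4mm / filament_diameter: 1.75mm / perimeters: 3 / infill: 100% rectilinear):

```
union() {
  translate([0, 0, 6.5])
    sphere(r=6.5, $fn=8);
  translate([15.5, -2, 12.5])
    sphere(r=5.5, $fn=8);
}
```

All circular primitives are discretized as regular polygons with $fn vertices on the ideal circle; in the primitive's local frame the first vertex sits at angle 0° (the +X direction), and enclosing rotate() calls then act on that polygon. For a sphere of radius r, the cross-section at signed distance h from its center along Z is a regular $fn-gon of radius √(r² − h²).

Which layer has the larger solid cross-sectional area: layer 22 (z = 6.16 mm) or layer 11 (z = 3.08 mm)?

Layer 22 (z = 6.16): the r=6.5 sphere slices to a regular 8-gon of circumradius 6.491 (√(r²−h²) with h=0.34 from center) (area = (8/2)·6.491²·sin(360°/8) = 119.17 mm²); the sphere at (15.5, -2) does not reach this height (|z−center|=6.340 > r=5.5); Merging all regions: only the r=6.5 sphere is present, so the union is just that shape — area = 119.17 mm². So its area = 119.17 mm². Layer 11 (z = 3.08): the r=6.5 sphere slices to a regular 8-gon of circumradius 5.528 (√(r²−h²) with h=3.42 from center) (area = (8/2)·5.528²·sin(360°/8) = 86.42 mm²); the sphere at (15.5, -2) is absent (|z−center|=9.420 > r=5.5); Taking the union: only the r=6.5 sphere is present, so the union is just that shape — area = 86.42 mm². So its area = 86.42 mm². Layer 22 is larger (119.17 vs 86.42 mm²).

layer 22 (z = 6.16 mm)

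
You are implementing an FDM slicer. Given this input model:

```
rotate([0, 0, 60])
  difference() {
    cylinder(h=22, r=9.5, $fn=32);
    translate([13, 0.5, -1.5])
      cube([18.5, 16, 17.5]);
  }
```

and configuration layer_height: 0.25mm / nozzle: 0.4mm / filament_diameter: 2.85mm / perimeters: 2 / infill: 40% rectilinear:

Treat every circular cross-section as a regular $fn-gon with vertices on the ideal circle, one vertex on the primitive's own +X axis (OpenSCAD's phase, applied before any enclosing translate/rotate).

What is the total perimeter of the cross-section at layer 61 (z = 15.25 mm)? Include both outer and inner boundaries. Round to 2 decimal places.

59.59 mm

At z = 15.25 mm: the r=9.5 cylinder gives a regular 32-gon of circumradius 9.5 (constant along its height) (perimeter = 2·32·9.500·sin(180°/32) = 59.59 mm); the cube at (13, 0.5) (footprint 18.5×16) is included at this height (perimeter 69.00 mm); Subtracting the remaining from the first: starting from the r=9.5 cylinder, the 18.5×16 cube at (13, 0.5) misses the remaining region (no effect) — boundary = 59.59 mm; (rotated 60° about Z; rotation is an isometry so areas/perimeters/island counts are preserved). Overall, the cross-section is a single solid region. Total boundary length (outer) = 59.59 mm.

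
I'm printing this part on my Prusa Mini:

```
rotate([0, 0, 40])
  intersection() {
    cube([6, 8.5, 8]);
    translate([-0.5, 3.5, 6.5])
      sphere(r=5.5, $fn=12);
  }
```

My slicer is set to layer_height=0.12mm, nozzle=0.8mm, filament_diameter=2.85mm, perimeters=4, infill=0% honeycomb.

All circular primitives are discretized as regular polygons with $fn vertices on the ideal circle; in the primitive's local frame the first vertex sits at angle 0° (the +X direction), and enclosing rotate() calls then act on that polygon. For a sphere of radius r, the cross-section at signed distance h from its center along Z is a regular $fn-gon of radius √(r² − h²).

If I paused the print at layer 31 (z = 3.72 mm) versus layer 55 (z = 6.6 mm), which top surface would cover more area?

layer 55 (z = 6.6 mm)

Layer 31 (z = 3.72): the cube is present — its section is the full 6×8.5 rectangle (area 51.00 mm²); the sphere at (-0.5, 3.5): section is a regular 12-gon, circumradius = √(r²−h²) = √(5.5²−2.78²) = 4.746 (area = (12/2)·4.746²·sin(360°/12) = 67.56 mm²); After intersecting: the r=5.5 sphere at (-0.5, 3.5) partially overlaps the 6×8.5 cube; clipping to the common part keeps 27.31 mm² — area = 27.31 mm²; (whole slice rotated 40° about Z — lengths, areas and connectivity unchanged). So its area = 27.31 mm². Layer 55 (z = 6.6): the 6×8.5 cube contributes its full rectangle (area 51.00 mm²); the r=5.5 sphere at (-0.5, 3.5) slices to a regular 12-gon of circumradius 5.499 (√(r²−h²) with h=0.1 from center) (area = (12/2)·5.499²·sin(360°/12) = 90.72 mm²); Keeping only the common overlap: the r=5.5 sphere at (-0.5, 3.5) partially overlaps the 6×8.5 cube; clipping to the common part keeps 35.36 mm² — area = 35.36 mm²; (whole slice rotated 40° about Z — lengths, areas and connectivity unchanged). So its area = 35.36 mm². Layer 55 is larger (35.36 vs 27.31 mm²).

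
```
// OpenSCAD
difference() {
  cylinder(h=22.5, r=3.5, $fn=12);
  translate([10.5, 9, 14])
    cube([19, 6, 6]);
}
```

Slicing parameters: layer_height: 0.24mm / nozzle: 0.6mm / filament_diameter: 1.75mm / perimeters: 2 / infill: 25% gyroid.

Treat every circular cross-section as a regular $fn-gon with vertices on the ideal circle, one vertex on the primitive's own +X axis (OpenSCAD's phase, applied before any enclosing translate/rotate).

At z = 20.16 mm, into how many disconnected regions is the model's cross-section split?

1

At z = 20.16 mm: the cylinder: section is a regular 12-gon, circumradius r=3.5; the cube at (10.5, 9) is not intersected at this z (z outside [14, 20]); Subtracting the remaining from the first: none of the subtracted shapes is present at this height, so the r=3.5 cylinder is unchanged — 1 connected region. The result has 1 disconnected region.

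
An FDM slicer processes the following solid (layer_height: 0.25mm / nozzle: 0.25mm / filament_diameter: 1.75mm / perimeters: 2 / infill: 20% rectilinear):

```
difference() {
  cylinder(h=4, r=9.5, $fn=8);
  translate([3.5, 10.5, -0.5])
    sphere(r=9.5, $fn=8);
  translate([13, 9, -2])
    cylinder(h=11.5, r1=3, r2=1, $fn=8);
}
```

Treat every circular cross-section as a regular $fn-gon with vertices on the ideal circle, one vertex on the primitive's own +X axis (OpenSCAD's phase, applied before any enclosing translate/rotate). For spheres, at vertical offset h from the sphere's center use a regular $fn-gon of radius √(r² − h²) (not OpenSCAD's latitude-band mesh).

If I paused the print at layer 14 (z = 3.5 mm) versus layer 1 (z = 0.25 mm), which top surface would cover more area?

layer 14 (z = 3.5 mm)

Layer 14 (z = 3.5): the r=9.5 cylinder contributes a regular 8-gon of circumradius 9.5 (area = (8/2)·9.500²·sin(360°/8) = 255.27 mm²); the r=9.5 sphere at (3.5, 10.5) slices to a regular 8-gon of circumradius 8.617 (√(r²−h²) with h=4 from center) (area = (8/2)·8.617²·sin(360°/8) = 210.01 mm²); the cone at (13, 9) (r1=3→r2=1) has section circumradius 2.043 here — a regular 8-gon (area = (8/2)·2.043²·sin(360°/8) = 11.81 mm²); Taking the first minus the rest: starting from the r=9.5 cylinder (255.27 mm²), the r=9.5 sphere at (3.5, 10.5) partially overlaps it — only the 55.37 mm² overlap (of its 210.01 mm²) is removed, clipping the outline; the cone at (13, 9) misses the remaining region (no effect) — area = 199.90 mm². So its area = 199.90 mm². Layer 1 (z = 0.25): the r=9.5 cylinder contributes a regular 8-gon of circumradius 9.5 (area = (8/2)·9.500²·sin(360°/8) = 255.27 mm²); the sphere at (3.5, 10.5): section is a regular 8-gon, circumradius = √(r²−h²) = √(9.5²−0.75²) = 9.470 (area = (8/2)·9.470²·sin(360°/8) = 253.67 mm²); the cone at (13, 9) (r1=3→r2=1) has section circumradius 2.609 here — a regular 8-gon (area = (8/2)·2.609²·sin(360°/8) = 19.25 mm²); Taking the first minus the rest: starting from the r=9.5 cylinder (255.27 mm²), the r=9.5 sphere at (3.5, 10.5) partially overlaps it — only the 67.81 mm² overlap (of its 253.67 mm²) is removed, clipping the outline; the cone at (13, 9) misses the remaining region (no effect) — area = 187.45 mm². So its area = 187.45 mm². Layer 14 is larger (199.90 vs 187.45 mm²).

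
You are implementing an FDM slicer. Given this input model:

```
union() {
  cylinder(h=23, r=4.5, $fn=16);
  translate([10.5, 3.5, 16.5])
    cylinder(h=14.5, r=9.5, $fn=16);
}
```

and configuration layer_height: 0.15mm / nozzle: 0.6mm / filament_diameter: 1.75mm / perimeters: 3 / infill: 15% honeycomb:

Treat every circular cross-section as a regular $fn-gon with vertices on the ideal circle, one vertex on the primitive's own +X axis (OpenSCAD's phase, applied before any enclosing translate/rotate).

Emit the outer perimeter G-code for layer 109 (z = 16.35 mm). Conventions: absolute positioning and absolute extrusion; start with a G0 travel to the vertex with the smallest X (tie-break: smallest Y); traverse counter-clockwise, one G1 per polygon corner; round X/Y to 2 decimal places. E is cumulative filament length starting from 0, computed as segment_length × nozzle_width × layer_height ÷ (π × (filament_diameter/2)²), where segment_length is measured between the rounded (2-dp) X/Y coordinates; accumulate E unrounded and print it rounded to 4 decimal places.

G0 X-4.50 Y0.00 Z16.35
G1 X-4.16 Y-1.72 E0.0656
G1 X-3.18 Y-3.18 E0.1314
G1 X-1.72 Y-4.16 E0.1972
G1 X0.00 Y-4.50 E0.2628
G1 X1.72 Y-4.16 E0.3284
G1 X3.18 Y-3.18 E0.3942
G1 X4.16 Y-1.72 E0.4600
G1 X4.50 Y0.00 E0.5256
G1 X4.16 Y1.72 E0.5912
G1 X3.18 Y3.18 E0.6570
G1 X1.72 Y4.16 E0.7228
G1 X0.00 Y4.50 E0.7884
G1 X-1.72 Y4.16 E0.8540
G1 X-3.18 Y3.18 E0.9198
G1 X-4.16 Y1.72 E0.9856
G1 X-4.50 Y0.00 E1.0512

At z = 16.35 mm: the cylinder: section is a regular 16-gon, circumradius r=4.5; the cylinder at (10.5, 3.5) is not intersected at this z (z outside [16.5, 31]); Taking the union: only the r=4.5 cylinder is present, so the union is just that shape — 1 connected region. The outline is a single polygon with 16 vertices. Extrusion per mm of travel: 0.6 × 0.15 / (π × 0.875²) = 0.037418. Accumulating E over each segment gives final E = 1.0512.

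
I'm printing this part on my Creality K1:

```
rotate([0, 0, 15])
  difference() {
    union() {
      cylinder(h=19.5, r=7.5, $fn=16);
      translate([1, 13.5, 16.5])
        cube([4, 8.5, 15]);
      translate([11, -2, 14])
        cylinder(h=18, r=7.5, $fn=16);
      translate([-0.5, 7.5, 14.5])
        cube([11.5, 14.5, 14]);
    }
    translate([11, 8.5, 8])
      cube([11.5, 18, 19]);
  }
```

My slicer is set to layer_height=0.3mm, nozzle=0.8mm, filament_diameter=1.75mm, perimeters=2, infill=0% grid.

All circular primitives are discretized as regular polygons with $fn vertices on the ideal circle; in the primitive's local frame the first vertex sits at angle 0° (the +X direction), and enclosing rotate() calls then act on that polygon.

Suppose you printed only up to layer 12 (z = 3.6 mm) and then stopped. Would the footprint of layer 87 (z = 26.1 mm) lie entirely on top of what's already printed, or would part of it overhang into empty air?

Compare the two slices. At z = 3.6: the cylinder: section is a regular 16-gon, circumradius r=7.5 (area = (16/2)·7.500²·sin(360°/16) = 172.21 mm²); the cube at (1, 13.5) is absent (z outside [16.5, 31.5]); the cylinder at (11, -2) is not intersected at this z (z outside [14, 32]); the cube at (-0.5, 7.5) is absent (z outside [14.5, 28.5]); Merging all regions: only the r=7.5 cylinder is present, so the union is just that shape — area = 172.21 mm²; the cube at (11, 8.5) is absent (z outside [8, 27]); After the difference (first − rest): none of the subtracted shapes is present at this height, so the result so far is unchanged — area = 172.21 mm²; (whole slice rotated 15° about Z — lengths, areas and connectivity unchanged). At z = 26.1: the cylinder does not reach this height (z outside [0, 19.5]); the cube at (1, 13.5) (footprint 4×8.5) is included at this height (area 34.00 mm²); the r=7.5 cylinder at (11, -2) contributes a regular 16-gon of circumradius 7.5 (area = (16/2)·7.500²·sin(360°/16) = 172.21 mm²); the cube at (-0.5, 7.5) is present — its section is the full 11.5×14.5 rectangle (area 166.75 mm²); Taking the union: the regions partially overlap — summed areas 372.96 mm² minus the doubly-counted overlap 34.00 mm² gives 338.96 mm² — area = 338.96 mm²; the cube at (11, 8.5) (footprint 11.5×18) is included at this height (area 207.00 mm²); After the difference (first − rest): starting from that combined region (338.96 mm²), the 11.5×18 cube at (11, 8.5) misses the remaining region (no effect) — area = 338.96 mm²; (whole slice rotated 15° about Z — lengths, areas and connectivity unchanged). Checking containment: at z = 26.1 the cross-section extends beyond the z = 3.6 cross-section by about 314.75 mm².

part overhangs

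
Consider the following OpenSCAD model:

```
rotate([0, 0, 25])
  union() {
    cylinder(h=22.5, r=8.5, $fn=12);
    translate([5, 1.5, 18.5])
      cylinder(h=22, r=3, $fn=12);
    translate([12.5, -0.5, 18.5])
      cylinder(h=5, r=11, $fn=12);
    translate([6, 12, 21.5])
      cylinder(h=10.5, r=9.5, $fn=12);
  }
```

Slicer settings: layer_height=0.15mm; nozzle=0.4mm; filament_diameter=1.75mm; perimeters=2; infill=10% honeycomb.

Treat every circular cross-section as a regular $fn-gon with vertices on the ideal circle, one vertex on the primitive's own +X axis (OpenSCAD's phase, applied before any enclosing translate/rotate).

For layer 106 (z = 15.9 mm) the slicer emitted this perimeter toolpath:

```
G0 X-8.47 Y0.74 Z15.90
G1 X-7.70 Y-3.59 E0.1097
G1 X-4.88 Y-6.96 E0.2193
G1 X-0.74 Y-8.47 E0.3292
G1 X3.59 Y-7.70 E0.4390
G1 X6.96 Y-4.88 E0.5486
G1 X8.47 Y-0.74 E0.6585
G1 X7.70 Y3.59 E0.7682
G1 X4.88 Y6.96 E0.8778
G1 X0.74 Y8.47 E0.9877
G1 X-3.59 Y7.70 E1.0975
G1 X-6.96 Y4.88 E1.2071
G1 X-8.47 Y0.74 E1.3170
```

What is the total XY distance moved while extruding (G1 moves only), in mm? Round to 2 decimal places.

52.80 mm

Sum the Euclidean lengths of each G1 segment: total = 52.80 mm.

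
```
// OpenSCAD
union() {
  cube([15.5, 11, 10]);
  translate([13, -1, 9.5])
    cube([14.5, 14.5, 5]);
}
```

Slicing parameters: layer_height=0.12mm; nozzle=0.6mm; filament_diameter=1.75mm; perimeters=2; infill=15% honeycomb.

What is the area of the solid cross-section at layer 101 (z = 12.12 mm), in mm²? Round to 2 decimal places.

210.25 mm²

At z = 12.12 mm: the cube is not intersected at this z (z outside [0, 10]); the cube at (13, -1) is present — its section is the full 14.5×14.5 rectangle (area 210.25 mm²); Taking the union: only the 14.5×14.5 cube at (13, -1) is present, so the union is just that shape — area = 210.25 mm². Overall, the cross-section is a single solid region. Net area = 210.25 mm².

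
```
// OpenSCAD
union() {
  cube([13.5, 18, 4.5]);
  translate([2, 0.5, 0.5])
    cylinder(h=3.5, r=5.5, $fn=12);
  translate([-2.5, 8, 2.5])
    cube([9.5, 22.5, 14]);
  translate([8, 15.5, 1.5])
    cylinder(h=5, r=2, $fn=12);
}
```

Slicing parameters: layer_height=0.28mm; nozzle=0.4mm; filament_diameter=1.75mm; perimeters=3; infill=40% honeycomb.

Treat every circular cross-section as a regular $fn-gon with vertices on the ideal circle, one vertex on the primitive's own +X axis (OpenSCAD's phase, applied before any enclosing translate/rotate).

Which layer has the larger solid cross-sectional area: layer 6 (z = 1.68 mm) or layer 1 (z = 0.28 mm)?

layer 6 (z = 1.68 mm)

Layer 6 (z = 1.68): the cube (footprint 13.5×18) is included at this height (area 243.00 mm²); the r=5.5 cylinder at (2, 0.5) gives a regular 12-gon of circumradius 5.5 (constant along its height) (area = (12/2)·5.500²·sin(360°/12) = 90.75 mm²); the cube at (-2.5, 8) is not intersected at this z (z outside [2.5, 16.5]); the cylinder at (8, 15.5): section is a regular 12-gon, circumradius r=2 (area = (12/2)·2.000²·sin(360°/12) = 12.00 mm²); Taking the union: the regions partially overlap — summed areas 345.75 mm² minus the doubly-counted overlap 48.87 mm² gives 296.88 mm² — area = 296.88 mm². So its area = 296.88 mm². Layer 1 (z = 0.28): the cube is present — its section is the full 13.5×18 rectangle (area 243.00 mm²); the cylinder at (2, 0.5) is absent (z outside [0.5, 4]); the cube at (-2.5, 8) does not reach this height (z outside [2.5, 16.5]); the cylinder at (8, 15.5) does not reach this height (z outside [1.5, 6.5]); Merging all regions: only the 13.5×18 cube is present, so the union is just that shape — area = 243.00 mm². So its area = 243.00 mm². Layer 6 is larger (296.88 vs 243.00 mm²).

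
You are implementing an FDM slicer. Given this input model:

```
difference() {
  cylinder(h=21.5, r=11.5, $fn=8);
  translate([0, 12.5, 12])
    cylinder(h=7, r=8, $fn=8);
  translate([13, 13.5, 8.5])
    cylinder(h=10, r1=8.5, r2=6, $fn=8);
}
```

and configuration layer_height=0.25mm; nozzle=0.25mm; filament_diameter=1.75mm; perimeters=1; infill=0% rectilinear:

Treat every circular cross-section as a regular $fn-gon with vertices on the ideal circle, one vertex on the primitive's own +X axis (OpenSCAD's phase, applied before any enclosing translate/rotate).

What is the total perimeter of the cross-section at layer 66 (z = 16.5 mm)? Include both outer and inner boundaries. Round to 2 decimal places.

72.92 mm

At z = 16.5 mm: the cylinder: section is a regular 8-gon, circumradius r=11.5 (perimeter = 2·8·11.500·sin(180°/8) = 70.41 mm); the r=8 cylinder at (0, 12.5) contributes a regular 8-gon of circumradius 8 (perimeter = 2·8·8.000·sin(180°/8) = 48.98 mm); the cone at (13, 13.5): at t=0.800 of its height the radius interpolates to r₁+(r₂−r₁)t = 6.500, giving a regular 8-gon of that circumradius (perimeter = 2·8·6.500·sin(180°/8) = 39.80 mm); Taking the first minus the rest: starting from the r=11.5 cylinder, the r=8 cylinder at (0, 12.5) partially overlaps it — only the 54.58 mm² overlap (of its 181.02 mm²) is removed, clipping the outline; the cone at (13, 13.5) misses the remaining region (no effect) — boundary = 72.92 mm. Overall, the cross-section is a single solid region. Total boundary length (outer) = 72.92 mm.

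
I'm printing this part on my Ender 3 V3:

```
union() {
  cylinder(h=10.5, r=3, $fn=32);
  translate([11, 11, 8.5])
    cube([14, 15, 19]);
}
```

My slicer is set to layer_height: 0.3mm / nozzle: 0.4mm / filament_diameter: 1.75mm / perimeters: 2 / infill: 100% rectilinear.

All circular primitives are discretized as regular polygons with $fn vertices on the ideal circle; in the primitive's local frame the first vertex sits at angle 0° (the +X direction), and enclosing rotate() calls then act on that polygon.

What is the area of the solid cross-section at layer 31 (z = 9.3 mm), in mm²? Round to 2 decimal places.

238.09 mm²

At z = 9.3 mm: the r=3 cylinder gives a regular 32-gon of circumradius 3 (constant along its height) (area = (32/2)·3.000²·sin(360°/32) = 28.09 mm²); the cube at (11, 11) (footprint 14×15) is included at this height (area 210.00 mm²); Merging all regions: the 2 present regions are separate (no shared area or edge), so areas and boundary lengths simply add and each stays a separate island — area = 238.09 mm². Overall, the cross-section has 2 separate islands. Net area = 238.09 mm².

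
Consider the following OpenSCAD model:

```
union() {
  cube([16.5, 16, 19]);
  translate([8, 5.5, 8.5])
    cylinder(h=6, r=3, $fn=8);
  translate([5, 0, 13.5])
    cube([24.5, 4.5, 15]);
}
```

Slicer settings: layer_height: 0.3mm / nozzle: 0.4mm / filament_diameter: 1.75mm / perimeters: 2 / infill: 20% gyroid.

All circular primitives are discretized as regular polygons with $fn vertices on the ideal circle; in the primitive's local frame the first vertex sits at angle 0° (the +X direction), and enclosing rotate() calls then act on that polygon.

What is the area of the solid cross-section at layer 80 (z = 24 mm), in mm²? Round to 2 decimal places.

110.25 mm²

At z = 24 mm: the cube is not intersected at this z (z outside [0, 19]); the cylinder at (8, 5.5) does not reach this height (z outside [8.5, 14.5]); the cube at (5, 0) (footprint 24.5×4.5) is included at this height (area 110.25 mm²); Taking the union: only the 24.5×4.5 cube at (5, 0) is present, so the union is just that shape — area = 110.25 mm². Overall, the cross-section is a single solid region. Net area = 110.25 mm².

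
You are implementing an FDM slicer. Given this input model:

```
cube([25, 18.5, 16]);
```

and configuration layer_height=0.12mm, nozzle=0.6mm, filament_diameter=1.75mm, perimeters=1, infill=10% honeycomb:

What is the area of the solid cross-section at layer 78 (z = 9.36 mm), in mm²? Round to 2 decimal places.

At z = 9.36 mm: the 25×18.5 cube contributes its full rectangle (area 462.50 mm²). Overall, the cross-section is a single solid region. Net area = 462.50 mm².

462.50 mm²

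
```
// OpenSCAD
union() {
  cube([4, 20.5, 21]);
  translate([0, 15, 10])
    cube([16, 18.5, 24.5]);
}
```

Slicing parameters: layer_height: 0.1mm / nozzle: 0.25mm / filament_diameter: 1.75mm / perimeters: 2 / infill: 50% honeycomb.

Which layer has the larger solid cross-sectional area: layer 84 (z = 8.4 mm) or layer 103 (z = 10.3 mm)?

layer 103 (z = 10.3 mm)

Layer 84 (z = 8.4): the 4×20.5 cube contributes its full rectangle (area 82.00 mm²); the cube at (0, 15) does not reach this height (z outside [10, 34.5]); Combining (union): only the 4×20.5 cube is present, so the union is just that shape — area = 82.00 mm². So its area = 82.00 mm². Layer 103 (z = 10.3): the cube (footprint 4×20.5) is included at this height (area 82.00 mm²); the cube at (0, 15) (footprint 16×18.5) is included at this height (area 296.00 mm²); Taking the union: the regions partially overlap — summed areas 378.00 mm² minus the doubly-counted overlap 22.00 mm² gives 356.00 mm² — area = 356.00 mm². So its area = 356.00 mm². Layer 103 is larger (356.00 vs 82.00 mm²).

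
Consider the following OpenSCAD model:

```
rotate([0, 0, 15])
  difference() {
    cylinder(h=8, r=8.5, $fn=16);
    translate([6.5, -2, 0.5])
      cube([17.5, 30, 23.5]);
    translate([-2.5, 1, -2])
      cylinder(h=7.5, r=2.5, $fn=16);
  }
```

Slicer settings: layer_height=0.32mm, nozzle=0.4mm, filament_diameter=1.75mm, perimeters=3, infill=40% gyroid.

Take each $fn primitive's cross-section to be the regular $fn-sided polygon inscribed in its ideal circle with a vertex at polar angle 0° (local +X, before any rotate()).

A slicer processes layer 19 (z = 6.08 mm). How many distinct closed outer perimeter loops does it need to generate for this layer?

At z = 6.08 mm: the cylinder: section is a regular 16-gon, circumradius r=8.5; the cube at (6.5, -2) (footprint 17.5×30) is included at this height; the cylinder at (-2.5, 1) is not intersected at this z (z outside [-2, 5.5]); After the difference (first − rest): starting from the r=8.5 cylinder, the 17.5×30 cube at (6.5, -2) partially overlaps it — only the 10.43 mm² overlap (of its 525.00 mm²) is removed, clipping the outline — 1 connected region; (rotated 15° about Z; rotation is an isometry so areas/perimeters/island counts are preserved). The result has 1 disconnected region.

1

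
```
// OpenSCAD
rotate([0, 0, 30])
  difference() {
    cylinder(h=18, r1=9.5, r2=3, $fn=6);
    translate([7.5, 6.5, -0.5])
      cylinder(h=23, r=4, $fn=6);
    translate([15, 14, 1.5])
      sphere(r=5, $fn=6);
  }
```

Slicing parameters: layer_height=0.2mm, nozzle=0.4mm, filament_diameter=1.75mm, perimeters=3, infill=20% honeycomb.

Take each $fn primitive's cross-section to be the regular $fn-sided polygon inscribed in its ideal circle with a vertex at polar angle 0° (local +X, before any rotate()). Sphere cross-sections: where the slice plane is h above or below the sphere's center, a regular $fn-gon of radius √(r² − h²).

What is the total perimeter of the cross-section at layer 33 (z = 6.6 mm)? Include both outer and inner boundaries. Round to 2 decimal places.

42.70 mm

At z = 6.6 mm: the cone (r1=9.5→r2=3) has section circumradius 7.117 here — a regular 6-gon (perimeter = 2·6·7.117·sin(180°/6) = 42.70 mm); the r=4 cylinder at (7.5, 6.5) contributes a regular 6-gon of circumradius 4 (perimeter = 2·6·4.000·sin(180°/6) = 24.00 mm); the sphere at (15, 14) is not intersected at this z (|z−center|=5.100 > r=5); After the difference (first − rest): starting from the cone, the r=4 cylinder at (7.5, 6.5) misses the remaining region (no effect) — boundary = 42.70 mm; (rotated 30° about Z; rotation is an isometry so areas/perimeters/island counts are preserved). Overall, the cross-section is a single solid region. Total boundary length (outer) = 42.70 mm.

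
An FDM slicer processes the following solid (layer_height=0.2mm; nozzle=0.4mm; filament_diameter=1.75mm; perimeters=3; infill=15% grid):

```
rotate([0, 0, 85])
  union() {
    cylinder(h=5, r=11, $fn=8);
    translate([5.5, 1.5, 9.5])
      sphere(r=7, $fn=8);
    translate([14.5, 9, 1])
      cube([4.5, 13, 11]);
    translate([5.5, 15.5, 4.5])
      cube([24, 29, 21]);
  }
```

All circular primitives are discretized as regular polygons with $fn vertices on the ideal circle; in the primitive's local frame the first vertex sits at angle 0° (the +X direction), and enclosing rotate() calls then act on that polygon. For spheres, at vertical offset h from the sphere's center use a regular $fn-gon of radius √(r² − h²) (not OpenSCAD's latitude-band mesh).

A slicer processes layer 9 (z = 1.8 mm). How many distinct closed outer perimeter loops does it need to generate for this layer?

2

At z = 1.8 mm: the r=11 cylinder gives a regular 8-gon of circumradius 11 (constant along its height); the sphere at (5.5, 1.5) is absent (|z−center|=7.700 > r=7); the cube at (14.5, 9) (footprint 4.5×13) is included at this height; the cube at (5.5, 15.5) is not intersected at this z (z outside [4.5, 25.5]); Combining (union): the 2 present regions are separate (no shared area or edge), so areas and boundary lengths simply add and each stays a separate island — 2 connected regions; (rotated 85° about Z; rotation is an isometry so areas/perimeters/island counts are preserved). The result has 2 disconnected regions.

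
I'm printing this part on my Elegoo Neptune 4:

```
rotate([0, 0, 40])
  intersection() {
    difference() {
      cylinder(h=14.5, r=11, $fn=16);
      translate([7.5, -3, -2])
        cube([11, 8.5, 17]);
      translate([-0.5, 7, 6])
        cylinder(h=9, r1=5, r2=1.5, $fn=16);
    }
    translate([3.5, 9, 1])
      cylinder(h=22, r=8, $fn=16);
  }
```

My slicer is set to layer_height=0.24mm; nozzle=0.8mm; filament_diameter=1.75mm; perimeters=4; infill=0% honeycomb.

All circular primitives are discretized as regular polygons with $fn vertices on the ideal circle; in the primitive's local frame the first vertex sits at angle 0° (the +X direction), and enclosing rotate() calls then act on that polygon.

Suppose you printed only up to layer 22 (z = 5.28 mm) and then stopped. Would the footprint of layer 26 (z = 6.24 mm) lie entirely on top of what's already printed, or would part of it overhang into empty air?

entirely on top

Compare the two slices. At z = 5.28: the r=11 cylinder contributes a regular 16-gon of circumradius 11 (area = (16/2)·11.000²·sin(360°/16) = 370.44 mm²); the cube at (7.5, -3) is present — its section is the full 11×8.5 rectangle (area 93.50 mm²); the cone at (-0.5, 7) is not intersected at this z (z outside [6, 15]); Taking the first minus the rest: starting from the r=11 cylinder (370.44 mm²), the 11×8.5 cube at (7.5, -3) partially overlaps it — only the 25.46 mm² overlap (of its 93.50 mm²) is removed, clipping the outline — area = 344.98 mm²; the r=8 cylinder at (3.5, 9) gives a regular 16-gon of circumradius 8 (constant along its height) (area = (16/2)·8.000²·sin(360°/16) = 195.93 mm²); Taking the intersection: the r=8 cylinder at (3.5, 9) partially overlaps that combined region; clipping to the common part keeps 95.30 mm² — area = 95.30 mm²; (rotated 40° about Z; rotation is an isometry so areas/perimeters/island counts are preserved). At z = 6.24: the r=11 cylinder gives a regular 16-gon of circumradius 11 (constant along its height) (area = (16/2)·11.000²·sin(360°/16) = 370.44 mm²); the 11×8.5 cube at (7.5, -3) contributes its full rectangle (area 93.50 mm²); the cone at (-0.5, 7) contributes a regular 16-gon of circumradius 4.907 (interpolated between r1=5 and r2=1.5 at t=0.027) (area = (16/2)·4.907²·sin(360°/16) = 73.71 mm²); Taking the first minus the rest: starting from the r=11 cylinder (370.44 mm²), the 11×8.5 cube at (7.5, -3) partially overlaps it — only the 25.46 mm² overlap (of its 93.50 mm²) is removed, clipping the outline; the cone at (-0.5, 7) partially overlaps it — only the 68.53 mm² overlap (of its 73.71 mm²) is removed, clipping the outline — area = 276.46 mm²; the r=8 cylinder at (3.5, 9) contributes a regular 16-gon of circumradius 8 (area = (16/2)·8.000²·sin(360°/16) = 195.93 mm²); Keeping only the common overlap: the r=8 cylinder at (3.5, 9) partially overlaps the result so far; clipping to the common part keeps 36.06 mm² — area = 36.06 mm²; (rotated 40° about Z; rotation is an isometry so areas/perimeters/island counts are preserved). Checking containment: the cross-section at z = 6.24 is a subset of the cross-section at z = 5.28.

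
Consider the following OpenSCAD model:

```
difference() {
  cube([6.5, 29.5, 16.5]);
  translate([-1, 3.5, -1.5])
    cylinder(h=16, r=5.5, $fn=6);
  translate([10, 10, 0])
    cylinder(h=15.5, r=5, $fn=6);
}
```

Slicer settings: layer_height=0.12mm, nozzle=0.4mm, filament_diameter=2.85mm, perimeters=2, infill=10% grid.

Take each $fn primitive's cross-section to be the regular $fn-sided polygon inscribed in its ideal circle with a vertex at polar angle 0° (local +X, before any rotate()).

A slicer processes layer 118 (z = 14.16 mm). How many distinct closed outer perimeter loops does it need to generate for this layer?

At z = 14.16 mm: the cube is present — its section is the full 6.5×29.5 rectangle; the r=5.5 cylinder at (-1, 3.5) contributes a regular 6-gon of circumradius 5.5; the r=5 cylinder at (10, 10) gives a regular 6-gon of circumradius 5 (constant along its height); Taking the first minus the rest: starting from the 6.5×29.5 cube, the r=5.5 cylinder at (-1, 3.5) partially overlaps it — only the 27.10 mm² overlap (of its 78.59 mm²) is removed, clipping the outline; the r=5 cylinder at (10, 10) partially overlaps it — only the 3.90 mm² overlap (of its 64.95 mm²) is removed, clipping the outline — 1 connected region. The result has 1 disconnected region.

1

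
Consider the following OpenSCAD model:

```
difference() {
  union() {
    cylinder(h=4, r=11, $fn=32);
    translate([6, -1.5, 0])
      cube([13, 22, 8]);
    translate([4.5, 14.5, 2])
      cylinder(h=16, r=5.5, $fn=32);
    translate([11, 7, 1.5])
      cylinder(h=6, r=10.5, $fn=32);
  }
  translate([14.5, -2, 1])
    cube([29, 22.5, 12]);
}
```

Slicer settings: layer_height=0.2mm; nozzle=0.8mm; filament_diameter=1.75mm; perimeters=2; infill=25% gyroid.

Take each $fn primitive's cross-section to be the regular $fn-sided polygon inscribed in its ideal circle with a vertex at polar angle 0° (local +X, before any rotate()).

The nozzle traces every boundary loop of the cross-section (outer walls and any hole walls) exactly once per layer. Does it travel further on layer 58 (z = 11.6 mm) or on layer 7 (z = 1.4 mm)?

layer 7 (z = 1.4 mm)

Layer 58 (z = 11.6): the cylinder is not intersected at this z (z outside [0, 4]); the cube at (6, -1.5) is absent (z outside [0, 8]); the r=5.5 cylinder at (4.5, 14.5) contributes a regular 32-gon of circumradius 5.5 (perimeter = 2·32·5.500·sin(180°/32) = 34.50 mm); the cylinder at (11, 7) is absent (z outside [1.5, 7.5]); Taking the union: only the r=5.5 cylinder at (4.5, 14.5) is present, so the union is just that shape — boundary = 34.50 mm; the cube at (14.5, -2) (footprint 29×22.5) is included at this height (perimeter 103.00 mm); After the difference (first − rest): starting from the result so far, the 29×22.5 cube at (14.5, -2) misses the remaining region (no effect) — boundary = 34.50 mm. So its perimeter = 34.50 mm. Layer 7 (z = 1.4): the cylinder: section is a regular 32-gon, circumradius r=11 (perimeter = 2·32·11.000·sin(180°/32) = 69.00 mm); the cube at (6, -1.5) is present — its section is the full 13×22 rectangle (perimeter 70.00 mm); the cylinder at (4.5, 14.5) does not reach this height (z outside [2, 18]); the cylinder at (11, 7) is absent (z outside [1.5, 7.5]); Taking the union: the regions partially overlap (shared area 39.48 mm²), so the edge portions inside another operand are dropped and the merged outline is re-measured after clipping — boundary = 111.03 mm; the cube at (14.5, -2) is present — its section is the full 29×22.5 rectangle (perimeter 103.00 mm); Subtracting the remaining from the first: starting from that combined region, the 29×22.5 cube at (14.5, -2) partially overlaps it — only the 99.00 mm² overlap (of its 652.50 mm²) is removed, clipping the outline — boundary = 102.03 mm. So its perimeter = 102.03 mm. Layer 7 is larger (102.03 vs 34.50 mm).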